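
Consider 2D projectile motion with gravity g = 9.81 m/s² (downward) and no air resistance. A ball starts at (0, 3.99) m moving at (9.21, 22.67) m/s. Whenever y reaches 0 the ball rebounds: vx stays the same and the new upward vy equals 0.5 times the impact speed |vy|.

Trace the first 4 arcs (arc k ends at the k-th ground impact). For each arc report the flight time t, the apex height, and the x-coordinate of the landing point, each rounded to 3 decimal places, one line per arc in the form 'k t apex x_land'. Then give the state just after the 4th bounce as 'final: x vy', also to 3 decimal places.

1 4.792 30.184 44.130
2 2.481 7.546 66.977
3 1.240 1.887 78.401
4 0.620 0.472 84.113
final: 84.113 1.521

Arc 1: start y=3.990, vy=22.670 → t=4.792, apex=30.184, x_land=44.130, impact vy=-24.335
  bounce: vy ← 0.5·24.335 = 12.168
Arc 2: start y=0.000, vy=12.168 → t=2.481, apex=7.546, x_land=66.977, impact vy=-12.168
  bounce: vy ← 0.5·12.168 = 6.084
Arc 3: start y=0.000, vy=6.084 → t=1.240, apex=1.887, x_land=78.401, impact vy=-6.084
  bounce: vy ← 0.5·6.084 = 3.042
Arc 4: start y=0.000, vy=3.042 → t=0.620, apex=0.472, x_land=84.113, impact vy=-3.042
  bounce: vy ← 0.5·3.042 = 1.521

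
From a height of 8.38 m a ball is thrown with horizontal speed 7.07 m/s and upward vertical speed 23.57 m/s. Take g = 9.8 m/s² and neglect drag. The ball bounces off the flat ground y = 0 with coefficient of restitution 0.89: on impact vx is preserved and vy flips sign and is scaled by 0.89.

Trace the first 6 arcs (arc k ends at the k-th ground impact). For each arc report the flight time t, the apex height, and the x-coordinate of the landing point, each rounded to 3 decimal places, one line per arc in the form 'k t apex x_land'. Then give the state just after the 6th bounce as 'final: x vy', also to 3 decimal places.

1 5.143 36.724 36.359
2 4.873 29.089 70.811
3 4.337 23.042 101.474
4 3.860 18.251 128.764
5 3.435 14.457 153.051
6 3.057 11.451 174.667
final: 174.667 13.333

Arc 1: start y=8.380, vy=23.570 → t=5.143, apex=36.724, x_land=36.359, impact vy=-26.829
  bounce: vy ← 0.89·26.829 = 23.878
Arc 2: start y=0.000, vy=23.878 → t=4.873, apex=29.089, x_land=70.811, impact vy=-23.878
  bounce: vy ← 0.89·23.878 = 21.251
Arc 3: start y=0.000, vy=21.251 → t=4.337, apex=23.042, x_land=101.474, impact vy=-21.251
  bounce: vy ← 0.89·21.251 = 18.914
Arc 4: start y=0.000, vy=18.914 → t=3.860, apex=18.251, x_land=128.764, impact vy=-18.914
  bounce: vy ← 0.89·18.914 = 16.833
Arc 5: start y=0.000, vy=16.833 → t=3.435, apex=14.457, x_land=153.051, impact vy=-16.833
  bounce: vy ← 0.89·16.833 = 14.981
Arc 6: start y=0.000, vy=14.981 → t=3.057, apex=11.451, x_land=174.667, impact vy=-14.981
  bounce: vy ← 0.89·14.981 = 13.333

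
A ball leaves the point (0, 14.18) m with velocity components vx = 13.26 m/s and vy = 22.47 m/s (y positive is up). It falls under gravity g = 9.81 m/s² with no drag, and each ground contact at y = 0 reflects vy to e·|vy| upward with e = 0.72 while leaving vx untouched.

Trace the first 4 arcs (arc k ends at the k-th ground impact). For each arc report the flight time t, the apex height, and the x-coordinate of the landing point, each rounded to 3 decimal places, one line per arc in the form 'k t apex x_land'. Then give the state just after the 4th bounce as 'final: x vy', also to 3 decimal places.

1 5.143 39.914 68.198
2 4.108 20.691 122.667
3 2.958 10.726 161.885
4 2.129 5.561 190.121
final: 190.121 7.520

Arc 1: start y=14.180, vy=22.470 → t=5.143, apex=39.914, x_land=68.198, impact vy=-27.984
  bounce: vy ← 0.72·27.984 = 20.149
Arc 2: start y=0.000, vy=20.149 → t=4.108, apex=20.691, x_land=122.667, impact vy=-20.149
  bounce: vy ← 0.72·20.149 = 14.507
Arc 3: start y=0.000, vy=14.507 → t=2.958, apex=10.726, x_land=161.885, impact vy=-14.507
  bounce: vy ← 0.72·14.507 = 10.445
Arc 4: start y=0.000, vy=10.445 → t=2.129, apex=5.561, x_land=190.121, impact vy=-10.445
  bounce: vy ← 0.72·10.445 = 7.520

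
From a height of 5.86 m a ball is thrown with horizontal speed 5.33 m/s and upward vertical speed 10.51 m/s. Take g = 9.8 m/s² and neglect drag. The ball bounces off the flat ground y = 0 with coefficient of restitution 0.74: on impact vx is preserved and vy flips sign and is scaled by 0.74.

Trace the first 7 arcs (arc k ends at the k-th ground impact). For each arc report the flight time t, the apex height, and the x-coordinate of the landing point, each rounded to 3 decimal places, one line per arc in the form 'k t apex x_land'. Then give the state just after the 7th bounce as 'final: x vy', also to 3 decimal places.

1 2.604 11.496 13.880
2 2.267 6.295 25.963
3 1.678 3.447 34.904
4 1.241 1.888 41.520
5 0.919 1.034 46.416
6 0.680 0.566 50.039
7 0.503 0.310 52.721
final: 52.721 1.824

Arc 1: start y=5.860, vy=10.510 → t=2.604, apex=11.496, x_land=13.880, impact vy=-15.011
  bounce: vy ← 0.74·15.011 = 11.108
Arc 2: start y=0.000, vy=11.108 → t=2.267, apex=6.295, x_land=25.963, impact vy=-11.108
  bounce: vy ← 0.74·11.108 = 8.220
Arc 3: start y=0.000, vy=8.220 → t=1.678, apex=3.447, x_land=34.904, impact vy=-8.220
  bounce: vy ← 0.74·8.220 = 6.083
Arc 4: start y=0.000, vy=6.083 → t=1.241, apex=1.888, x_land=41.520, impact vy=-6.083
  bounce: vy ← 0.74·6.083 = 4.501
Arc 5: start y=0.000, vy=4.501 → t=0.919, apex=1.034, x_land=46.416, impact vy=-4.501
  bounce: vy ← 0.74·4.501 = 3.331
Arc 6: start y=0.000, vy=3.331 → t=0.680, apex=0.566, x_land=50.039, impact vy=-3.331
  bounce: vy ← 0.74·3.331 = 2.465
Arc 7: start y=0.000, vy=2.465 → t=0.503, apex=0.310, x_land=52.721, impact vy=-2.465
  bounce: vy ← 0.74·2.465 = 1.824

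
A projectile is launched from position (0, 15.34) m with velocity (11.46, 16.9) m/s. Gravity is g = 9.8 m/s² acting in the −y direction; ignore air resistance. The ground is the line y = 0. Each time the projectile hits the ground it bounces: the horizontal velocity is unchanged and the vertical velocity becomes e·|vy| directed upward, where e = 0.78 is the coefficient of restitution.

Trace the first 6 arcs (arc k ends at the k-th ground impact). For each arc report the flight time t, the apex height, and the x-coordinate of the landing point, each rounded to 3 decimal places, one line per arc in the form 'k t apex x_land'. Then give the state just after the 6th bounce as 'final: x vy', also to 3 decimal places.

1 4.195 29.912 48.077
2 3.854 18.198 92.248
3 3.006 11.072 126.701
4 2.345 6.736 153.574
5 1.829 4.098 174.536
6 1.427 2.493 190.885
final: 190.885 5.453

Arc 1: start y=15.340, vy=16.900 → t=4.195, apex=29.912, x_land=48.077, impact vy=-24.213
  bounce: vy ← 0.78·24.213 = 18.886
Arc 2: start y=0.000, vy=18.886 → t=3.854, apex=18.198, x_land=92.248, impact vy=-18.886
  bounce: vy ← 0.78·18.886 = 14.731
Arc 3: start y=0.000, vy=14.731 → t=3.006, apex=11.072, x_land=126.701, impact vy=-14.731
  bounce: vy ← 0.78·14.731 = 11.490
Arc 4: start y=0.000, vy=11.490 → t=2.345, apex=6.736, x_land=153.574, impact vy=-11.490
  bounce: vy ← 0.78·11.490 = 8.962
Arc 5: start y=0.000, vy=8.962 → t=1.829, apex=4.098, x_land=174.536, impact vy=-8.962
  bounce: vy ← 0.78·8.962 = 6.991
Arc 6: start y=0.000, vy=6.991 → t=1.427, apex=2.493, x_land=190.885, impact vy=-6.991
  bounce: vy ← 0.78·6.991 = 5.453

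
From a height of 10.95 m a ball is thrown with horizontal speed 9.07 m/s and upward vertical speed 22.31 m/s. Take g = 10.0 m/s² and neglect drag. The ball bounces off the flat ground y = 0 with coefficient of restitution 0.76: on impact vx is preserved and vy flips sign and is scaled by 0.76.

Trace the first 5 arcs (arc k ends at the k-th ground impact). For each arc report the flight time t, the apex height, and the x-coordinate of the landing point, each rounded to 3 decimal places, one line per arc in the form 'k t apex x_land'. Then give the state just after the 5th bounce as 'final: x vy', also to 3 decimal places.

1 4.908 35.837 44.517
2 4.069 20.699 81.426
3 3.093 11.956 109.477
4 2.350 6.906 130.795
5 1.786 3.989 146.998
final: 146.998 6.788

Arc 1: start y=10.950, vy=22.310 → t=4.908, apex=35.837, x_land=44.517, impact vy=-26.772
  bounce: vy ← 0.76·26.772 = 20.347
Arc 2: start y=0.000, vy=20.347 → t=4.069, apex=20.699, x_land=81.426, impact vy=-20.347
  bounce: vy ← 0.76·20.347 = 15.463
Arc 3: start y=0.000, vy=15.463 → t=3.093, apex=11.956, x_land=109.477, impact vy=-15.463
  bounce: vy ← 0.76·15.463 = 11.752
Arc 4: start y=0.000, vy=11.752 → t=2.350, apex=6.906, x_land=130.795, impact vy=-11.752
  bounce: vy ← 0.76·11.752 = 8.932
Arc 5: start y=0.000, vy=8.932 → t=1.786, apex=3.989, x_land=146.998, impact vy=-8.932
  bounce: vy ← 0.76·8.932 = 6.788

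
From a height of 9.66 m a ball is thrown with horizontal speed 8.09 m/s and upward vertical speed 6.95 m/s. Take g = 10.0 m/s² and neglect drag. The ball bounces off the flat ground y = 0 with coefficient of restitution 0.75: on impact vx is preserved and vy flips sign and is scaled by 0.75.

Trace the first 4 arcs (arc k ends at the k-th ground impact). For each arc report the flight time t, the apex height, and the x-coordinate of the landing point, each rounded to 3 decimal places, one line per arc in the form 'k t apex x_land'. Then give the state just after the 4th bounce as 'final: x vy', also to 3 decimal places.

1 2.249 12.075 18.195
2 2.331 6.792 37.053
3 1.748 3.821 51.197
4 1.311 2.149 61.804
final: 61.804 4.917

Arc 1: start y=9.660, vy=6.950 → t=2.249, apex=12.075, x_land=18.195, impact vy=-15.540
  bounce: vy ← 0.75·15.540 = 11.655
Arc 2: start y=0.000, vy=11.655 → t=2.331, apex=6.792, x_land=37.053, impact vy=-11.655
  bounce: vy ← 0.75·11.655 = 8.741
Arc 3: start y=0.000, vy=8.741 → t=1.748, apex=3.821, x_land=51.197, impact vy=-8.741
  bounce: vy ← 0.75·8.741 = 6.556
Arc 4: start y=0.000, vy=6.556 → t=1.311, apex=2.149, x_land=61.804, impact vy=-6.556
  bounce: vy ← 0.75·6.556 = 4.917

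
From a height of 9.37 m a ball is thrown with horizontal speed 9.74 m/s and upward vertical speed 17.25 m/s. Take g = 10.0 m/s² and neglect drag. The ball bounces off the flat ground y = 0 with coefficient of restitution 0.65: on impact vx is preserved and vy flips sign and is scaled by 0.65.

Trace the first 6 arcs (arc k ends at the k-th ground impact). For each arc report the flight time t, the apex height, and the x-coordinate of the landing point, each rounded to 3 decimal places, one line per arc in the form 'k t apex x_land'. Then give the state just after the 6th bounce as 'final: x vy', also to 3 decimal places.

Arc 1: start y=9.370, vy=17.250 → t=3.927, apex=24.248, x_land=38.251, impact vy=-22.022
  bounce: vy ← 0.65·22.022 = 14.314
Arc 2: start y=0.000, vy=14.314 → t=2.863, apex=10.245, x_land=66.135, impact vy=-14.314
  bounce: vy ← 0.65·14.314 = 9.304
Arc 3: start y=0.000, vy=9.304 → t=1.861, apex=4.328, x_land=84.260, impact vy=-9.304
  bounce: vy ← 0.65·9.304 = 6.048
Arc 4: start y=0.000, vy=6.048 → t=1.210, apex=1.829, x_land=96.041, impact vy=-6.048
  bounce: vy ← 0.65·6.048 = 3.931
Arc 5: start y=0.000, vy=3.931 → t=0.786, apex=0.773, x_land=103.698, impact vy=-3.931
  bounce: vy ← 0.65·3.931 = 2.555
Arc 6: start y=0.000, vy=2.555 → t=0.511, apex=0.326, x_land=108.676, impact vy=-2.555
  bounce: vy ← 0.65·2.555 = 1.661

1 3.927 24.248 38.251
2 2.863 10.245 66.135
3 1.861 4.328 84.260
4 1.210 1.829 96.041
5 0.786 0.773 103.698
6 0.511 0.326 108.676
final: 108.676 1.661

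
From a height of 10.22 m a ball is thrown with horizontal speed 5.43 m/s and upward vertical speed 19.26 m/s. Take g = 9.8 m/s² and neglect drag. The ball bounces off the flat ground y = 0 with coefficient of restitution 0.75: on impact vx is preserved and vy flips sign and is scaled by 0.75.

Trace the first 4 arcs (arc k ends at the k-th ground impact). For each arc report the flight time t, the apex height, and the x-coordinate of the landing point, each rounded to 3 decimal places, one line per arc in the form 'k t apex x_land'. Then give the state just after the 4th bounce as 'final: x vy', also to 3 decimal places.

1 4.404 29.146 23.915
2 3.658 16.395 43.779
3 2.744 9.222 58.678
4 2.058 5.187 69.852
final: 69.852 7.562

Arc 1: start y=10.220, vy=19.260 → t=4.404, apex=29.146, x_land=23.915, impact vy=-23.901
  bounce: vy ← 0.75·23.901 = 17.926
Arc 2: start y=0.000, vy=17.926 → t=3.658, apex=16.395, x_land=43.779, impact vy=-17.926
  bounce: vy ← 0.75·17.926 = 13.444
Arc 3: start y=0.000, vy=13.444 → t=2.744, apex=9.222, x_land=58.678, impact vy=-13.444
  bounce: vy ← 0.75·13.444 = 10.083
Arc 4: start y=0.000, vy=10.083 → t=2.058, apex=5.187, x_land=69.852, impact vy=-10.083
  bounce: vy ← 0.75·10.083 = 7.562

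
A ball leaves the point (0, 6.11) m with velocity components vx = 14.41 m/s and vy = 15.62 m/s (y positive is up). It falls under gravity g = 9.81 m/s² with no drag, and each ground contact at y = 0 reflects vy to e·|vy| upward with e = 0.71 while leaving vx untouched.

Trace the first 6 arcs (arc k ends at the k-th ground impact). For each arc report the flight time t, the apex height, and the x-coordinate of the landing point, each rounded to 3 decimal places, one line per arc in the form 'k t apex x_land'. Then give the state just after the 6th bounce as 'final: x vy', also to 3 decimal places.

Arc 1: start y=6.110, vy=15.620 → t=3.537, apex=18.545, x_land=50.964, impact vy=-19.075
  bounce: vy ← 0.71·19.075 = 13.543
Arc 2: start y=0.000, vy=13.543 → t=2.761, apex=9.349, x_land=90.752, impact vy=-13.543
  bounce: vy ← 0.71·13.543 = 9.616
Arc 3: start y=0.000, vy=9.616 → t=1.960, apex=4.713, x_land=119.002, impact vy=-9.616
  bounce: vy ← 0.71·9.616 = 6.827
Arc 4: start y=0.000, vy=6.827 → t=1.392, apex=2.376, x_land=139.059, impact vy=-6.827
  bounce: vy ← 0.71·6.827 = 4.847
Arc 5: start y=0.000, vy=4.847 → t=0.988, apex=1.198, x_land=153.299, impact vy=-4.847
  bounce: vy ← 0.71·4.847 = 3.442
Arc 6: start y=0.000, vy=3.442 → t=0.702, apex=0.604, x_land=163.410, impact vy=-3.442
  bounce: vy ← 0.71·3.442 = 2.444

1 3.537 18.545 50.964
2 2.761 9.349 90.752
3 1.960 4.713 119.002
4 1.392 2.376 139.059
5 0.988 1.198 153.299
6 0.702 0.604 163.410
final: 163.410 2.444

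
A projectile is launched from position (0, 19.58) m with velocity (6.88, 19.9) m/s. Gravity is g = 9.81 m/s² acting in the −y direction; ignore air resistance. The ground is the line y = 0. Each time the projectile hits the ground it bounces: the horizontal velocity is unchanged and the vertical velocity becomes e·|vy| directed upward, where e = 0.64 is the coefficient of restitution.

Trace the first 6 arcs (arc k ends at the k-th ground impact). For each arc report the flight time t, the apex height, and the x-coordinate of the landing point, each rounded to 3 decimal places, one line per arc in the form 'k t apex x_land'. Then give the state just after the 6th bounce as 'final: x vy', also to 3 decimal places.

1 4.876 39.764 33.545
2 3.644 16.287 58.619
3 2.332 6.671 74.667
4 1.493 2.733 84.937
5 0.955 1.119 91.510
6 0.611 0.458 95.717
final: 95.717 1.919

Arc 1: start y=19.580, vy=19.900 → t=4.876, apex=39.764, x_land=33.545, impact vy=-27.932
  bounce: vy ← 0.64·27.932 = 17.876
Arc 2: start y=0.000, vy=17.876 → t=3.644, apex=16.287, x_land=58.619, impact vy=-17.876
  bounce: vy ← 0.64·17.876 = 11.441
Arc 3: start y=0.000, vy=11.441 → t=2.332, apex=6.671, x_land=74.667, impact vy=-11.441
  bounce: vy ← 0.64·11.441 = 7.322
Arc 4: start y=0.000, vy=7.322 → t=1.493, apex=2.733, x_land=84.937, impact vy=-7.322
  bounce: vy ← 0.64·7.322 = 4.686
Arc 5: start y=0.000, vy=4.686 → t=0.955, apex=1.119, x_land=91.510, impact vy=-4.686
  bounce: vy ← 0.64·4.686 = 2.999
Arc 6: start y=0.000, vy=2.999 → t=0.611, apex=0.458, x_land=95.717, impact vy=-2.999
  bounce: vy ← 0.64·2.999 = 1.919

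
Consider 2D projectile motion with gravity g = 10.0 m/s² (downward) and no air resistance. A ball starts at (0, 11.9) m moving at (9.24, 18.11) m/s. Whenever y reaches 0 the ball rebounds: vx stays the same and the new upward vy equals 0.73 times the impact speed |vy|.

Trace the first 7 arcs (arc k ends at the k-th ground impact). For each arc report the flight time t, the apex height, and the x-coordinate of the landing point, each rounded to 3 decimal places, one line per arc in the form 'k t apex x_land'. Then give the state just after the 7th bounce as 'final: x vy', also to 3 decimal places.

Arc 1: start y=11.900, vy=18.110 → t=4.190, apex=28.299, x_land=38.716, impact vy=-23.790
  bounce: vy ← 0.73·23.790 = 17.367
Arc 2: start y=0.000, vy=17.367 → t=3.473, apex=15.080, x_land=70.810, impact vy=-17.367
  bounce: vy ← 0.73·17.367 = 12.678
Arc 3: start y=0.000, vy=12.678 → t=2.536, apex=8.036, x_land=94.238, impact vy=-12.678
  bounce: vy ← 0.73·12.678 = 9.255
Arc 4: start y=0.000, vy=9.255 → t=1.851, apex=4.283, x_land=111.341, impact vy=-9.255
  bounce: vy ← 0.73·9.255 = 6.756
Arc 5: start y=0.000, vy=6.756 → t=1.351, apex=2.282, x_land=123.826, impact vy=-6.756
  bounce: vy ← 0.73·6.756 = 4.932
Arc 6: start y=0.000, vy=4.932 → t=0.986, apex=1.216, x_land=132.940, impact vy=-4.932
  bounce: vy ← 0.73·4.932 = 3.600
Arc 7: start y=0.000, vy=3.600 → t=0.720, apex=0.648, x_land=139.593, impact vy=-3.600
  bounce: vy ← 0.73·3.600 = 2.628

1 4.190 28.299 38.716
2 3.473 15.080 70.810
3 2.536 8.036 94.238
4 1.851 4.283 111.341
5 1.351 2.282 123.826
6 0.986 1.216 132.940
7 0.720 0.648 139.593
final: 139.593 2.628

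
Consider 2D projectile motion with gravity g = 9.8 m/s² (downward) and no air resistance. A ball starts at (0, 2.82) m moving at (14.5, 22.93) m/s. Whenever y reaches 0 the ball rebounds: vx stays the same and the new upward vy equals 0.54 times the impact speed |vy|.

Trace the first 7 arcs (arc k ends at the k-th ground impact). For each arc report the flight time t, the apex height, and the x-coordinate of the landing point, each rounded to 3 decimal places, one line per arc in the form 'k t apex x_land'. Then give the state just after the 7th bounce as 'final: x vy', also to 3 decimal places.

1 4.800 29.646 69.593
2 2.656 8.645 108.112
3 1.435 2.521 128.912
4 0.775 0.735 140.144
5 0.418 0.214 146.210
6 0.226 0.063 149.485
7 0.122 0.018 151.253
final: 151.253 0.323

Arc 1: start y=2.820, vy=22.930 → t=4.800, apex=29.646, x_land=69.593, impact vy=-24.105
  bounce: vy ← 0.54·24.105 = 13.017
Arc 2: start y=0.000, vy=13.017 → t=2.656, apex=8.645, x_land=108.112, impact vy=-13.017
  bounce: vy ← 0.54·13.017 = 7.029
Arc 3: start y=0.000, vy=7.029 → t=1.435, apex=2.521, x_land=128.912, impact vy=-7.029
  bounce: vy ← 0.54·7.029 = 3.796
Arc 4: start y=0.000, vy=3.796 → t=0.775, apex=0.735, x_land=140.144, impact vy=-3.796
  bounce: vy ← 0.54·3.796 = 2.050
Arc 5: start y=0.000, vy=2.050 → t=0.418, apex=0.214, x_land=146.210, impact vy=-2.050
  bounce: vy ← 0.54·2.050 = 1.107
Arc 6: start y=0.000, vy=1.107 → t=0.226, apex=0.063, x_land=149.485, impact vy=-1.107
  bounce: vy ← 0.54·1.107 = 0.598
Arc 7: start y=0.000, vy=0.598 → t=0.122, apex=0.018, x_land=151.253, impact vy=-0.598
  bounce: vy ← 0.54·0.598 = 0.323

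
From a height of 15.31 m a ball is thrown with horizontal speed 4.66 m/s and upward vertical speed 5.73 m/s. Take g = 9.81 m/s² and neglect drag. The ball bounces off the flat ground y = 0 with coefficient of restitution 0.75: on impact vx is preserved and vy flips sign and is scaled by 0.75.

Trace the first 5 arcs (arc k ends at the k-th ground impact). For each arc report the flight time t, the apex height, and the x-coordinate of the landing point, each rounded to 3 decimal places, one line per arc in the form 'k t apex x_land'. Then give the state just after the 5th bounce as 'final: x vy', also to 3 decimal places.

1 2.445 16.983 11.393
2 2.791 9.553 24.400
3 2.093 5.374 34.155
4 1.570 3.023 41.471
5 1.178 1.700 46.959
final: 46.959 4.332

Arc 1: start y=15.310, vy=5.730 → t=2.445, apex=16.983, x_land=11.393, impact vy=-18.254
  bounce: vy ← 0.75·18.254 = 13.691
Arc 2: start y=0.000, vy=13.691 → t=2.791, apex=9.553, x_land=24.400, impact vy=-13.691
  bounce: vy ← 0.75·13.691 = 10.268
Arc 3: start y=0.000, vy=10.268 → t=2.093, apex=5.374, x_land=34.155, impact vy=-10.268
  bounce: vy ← 0.75·10.268 = 7.701
Arc 4: start y=0.000, vy=7.701 → t=1.570, apex=3.023, x_land=41.471, impact vy=-7.701
  bounce: vy ← 0.75·7.701 = 5.776
Arc 5: start y=0.000, vy=5.776 → t=1.178, apex=1.700, x_land=46.959, impact vy=-5.776
  bounce: vy ← 0.75·5.776 = 4.332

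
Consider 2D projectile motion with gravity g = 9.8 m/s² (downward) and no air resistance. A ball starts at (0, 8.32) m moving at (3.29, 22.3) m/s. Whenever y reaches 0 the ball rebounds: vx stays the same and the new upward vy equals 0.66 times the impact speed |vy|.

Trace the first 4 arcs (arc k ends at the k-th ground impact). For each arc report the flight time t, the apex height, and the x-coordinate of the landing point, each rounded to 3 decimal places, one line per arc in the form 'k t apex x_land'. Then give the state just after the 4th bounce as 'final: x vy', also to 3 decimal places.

1 4.898 33.692 16.113
2 3.461 14.676 27.501
3 2.284 6.393 35.017
4 1.508 2.785 39.977
final: 39.977 4.876

Arc 1: start y=8.320, vy=22.300 → t=4.898, apex=33.692, x_land=16.113, impact vy=-25.698
  bounce: vy ← 0.66·25.698 = 16.960
Arc 2: start y=0.000, vy=16.960 → t=3.461, apex=14.676, x_land=27.501, impact vy=-16.960
  bounce: vy ← 0.66·16.960 = 11.194
Arc 3: start y=0.000, vy=11.194 → t=2.284, apex=6.393, x_land=35.017, impact vy=-11.194
  bounce: vy ← 0.66·11.194 = 7.388
Arc 4: start y=0.000, vy=7.388 → t=1.508, apex=2.785, x_land=39.977, impact vy=-7.388
  bounce: vy ← 0.66·7.388 = 4.876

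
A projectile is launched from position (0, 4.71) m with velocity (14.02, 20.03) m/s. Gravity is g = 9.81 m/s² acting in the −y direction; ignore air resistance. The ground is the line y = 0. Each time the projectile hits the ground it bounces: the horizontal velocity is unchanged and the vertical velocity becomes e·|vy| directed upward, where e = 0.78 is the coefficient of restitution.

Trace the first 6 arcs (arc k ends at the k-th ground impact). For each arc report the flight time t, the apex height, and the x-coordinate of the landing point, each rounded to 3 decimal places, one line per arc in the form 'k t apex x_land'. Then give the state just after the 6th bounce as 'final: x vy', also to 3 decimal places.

Arc 1: start y=4.710, vy=20.030 → t=4.307, apex=25.159, x_land=60.378, impact vy=-22.217
  bounce: vy ← 0.78·22.217 = 17.330
Arc 2: start y=0.000, vy=17.330 → t=3.533, apex=15.306, x_land=109.911, impact vy=-17.330
  bounce: vy ← 0.78·17.330 = 13.517
Arc 3: start y=0.000, vy=13.517 → t=2.756, apex=9.312, x_land=148.547, impact vy=-13.517
  bounce: vy ← 0.78·13.517 = 10.543
Arc 4: start y=0.000, vy=10.543 → t=2.149, apex=5.666, x_land=178.683, impact vy=-10.543
  bounce: vy ← 0.78·10.543 = 8.224
Arc 5: start y=0.000, vy=8.224 → t=1.677, apex=3.447, x_land=202.189, impact vy=-8.224
  bounce: vy ← 0.78·8.224 = 6.415
Arc 6: start y=0.000, vy=6.415 → t=1.308, apex=2.097, x_land=220.524, impact vy=-6.415
  bounce: vy ← 0.78·6.415 = 5.003

1 4.307 25.159 60.378
2 3.533 15.306 109.911
3 2.756 9.312 148.547
4 2.149 5.666 178.683
5 1.677 3.447 202.189
6 1.308 2.097 220.524
final: 220.524 5.003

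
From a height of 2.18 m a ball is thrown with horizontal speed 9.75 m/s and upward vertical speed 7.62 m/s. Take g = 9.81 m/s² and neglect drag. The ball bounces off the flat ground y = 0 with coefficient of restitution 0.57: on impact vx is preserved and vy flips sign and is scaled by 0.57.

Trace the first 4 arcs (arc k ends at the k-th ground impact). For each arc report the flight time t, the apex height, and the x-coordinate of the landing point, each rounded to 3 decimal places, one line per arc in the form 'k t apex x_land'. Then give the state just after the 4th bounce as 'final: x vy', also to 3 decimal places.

Arc 1: start y=2.180, vy=7.620 → t=1.800, apex=5.139, x_land=17.554, impact vy=-10.042
  bounce: vy ← 0.57·10.042 = 5.724
Arc 2: start y=0.000, vy=5.724 → t=1.167, apex=1.670, x_land=28.931, impact vy=-5.724
  bounce: vy ← 0.57·5.724 = 3.263
Arc 3: start y=0.000, vy=3.263 → t=0.665, apex=0.543, x_land=35.416, impact vy=-3.263
  bounce: vy ← 0.57·3.263 = 1.860
Arc 4: start y=0.000, vy=1.860 → t=0.379, apex=0.176, x_land=39.113, impact vy=-1.860
  bounce: vy ← 0.57·1.860 = 1.060

1 1.800 5.139 17.554
2 1.167 1.670 28.931
3 0.665 0.543 35.416
4 0.379 0.176 39.113
final: 39.113 1.060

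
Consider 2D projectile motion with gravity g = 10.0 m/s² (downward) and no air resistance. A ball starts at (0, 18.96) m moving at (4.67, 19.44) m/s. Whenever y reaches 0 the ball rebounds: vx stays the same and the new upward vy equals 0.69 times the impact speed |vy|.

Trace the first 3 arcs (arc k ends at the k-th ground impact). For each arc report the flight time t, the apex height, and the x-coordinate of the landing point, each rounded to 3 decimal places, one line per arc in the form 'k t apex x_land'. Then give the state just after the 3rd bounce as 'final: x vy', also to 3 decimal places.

1 4.696 37.856 21.928
2 3.797 18.023 39.661
3 2.620 8.581 51.897
final: 51.897 9.039

Arc 1: start y=18.960, vy=19.440 → t=4.696, apex=37.856, x_land=21.928, impact vy=-27.516
  bounce: vy ← 0.69·27.516 = 18.986
Arc 2: start y=0.000, vy=18.986 → t=3.797, apex=18.023, x_land=39.661, impact vy=-18.986
  bounce: vy ← 0.69·18.986 = 13.100
Arc 3: start y=0.000, vy=13.100 → t=2.620, apex=8.581, x_land=51.897, impact vy=-13.100
  bounce: vy ← 0.69·13.100 = 9.039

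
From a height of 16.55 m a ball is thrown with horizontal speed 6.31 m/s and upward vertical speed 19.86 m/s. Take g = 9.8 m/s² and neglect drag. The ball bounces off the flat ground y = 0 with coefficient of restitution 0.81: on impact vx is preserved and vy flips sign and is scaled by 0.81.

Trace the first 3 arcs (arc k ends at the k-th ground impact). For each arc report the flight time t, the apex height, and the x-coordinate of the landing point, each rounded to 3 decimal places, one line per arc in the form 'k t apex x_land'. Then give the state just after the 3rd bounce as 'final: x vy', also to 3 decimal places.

1 4.762 36.673 30.050
2 4.432 24.061 58.016
3 3.590 15.787 80.668
final: 80.668 14.248

Arc 1: start y=16.550, vy=19.860 → t=4.762, apex=36.673, x_land=30.050, impact vy=-26.810
  bounce: vy ← 0.81·26.810 = 21.716
Arc 2: start y=0.000, vy=21.716 → t=4.432, apex=24.061, x_land=58.016, impact vy=-21.716
  bounce: vy ← 0.81·21.716 = 17.590
Arc 3: start y=0.000, vy=17.590 → t=3.590, apex=15.787, x_land=80.668, impact vy=-17.590
  bounce: vy ← 0.81·17.590 = 14.248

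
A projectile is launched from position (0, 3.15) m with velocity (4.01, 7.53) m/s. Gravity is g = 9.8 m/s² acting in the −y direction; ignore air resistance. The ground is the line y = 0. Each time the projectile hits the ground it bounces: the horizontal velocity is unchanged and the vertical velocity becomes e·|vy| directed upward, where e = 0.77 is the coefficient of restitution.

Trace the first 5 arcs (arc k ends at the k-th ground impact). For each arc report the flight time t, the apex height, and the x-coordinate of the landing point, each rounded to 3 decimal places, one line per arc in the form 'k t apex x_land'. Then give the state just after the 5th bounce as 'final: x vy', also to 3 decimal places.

Arc 1: start y=3.150, vy=7.530 → t=1.879, apex=6.043, x_land=7.534, impact vy=-10.883
  bounce: vy ← 0.77·10.883 = 8.380
Arc 2: start y=0.000, vy=8.380 → t=1.710, apex=3.583, x_land=14.392, impact vy=-8.380
  bounce: vy ← 0.77·8.380 = 6.453
Arc 3: start y=0.000, vy=6.453 → t=1.317, apex=2.124, x_land=19.673, impact vy=-6.453
  bounce: vy ← 0.77·6.453 = 4.968
Arc 4: start y=0.000, vy=4.968 → t=1.014, apex=1.259, x_land=23.739, impact vy=-4.968
  bounce: vy ← 0.77·4.968 = 3.826
Arc 5: start y=0.000, vy=3.826 → t=0.781, apex=0.747, x_land=26.870, impact vy=-3.826
  bounce: vy ← 0.77·3.826 = 2.946

1 1.879 6.043 7.534
2 1.710 3.583 14.392
3 1.317 2.124 19.673
4 1.014 1.259 23.739
5 0.781 0.747 26.870
final: 26.870 2.946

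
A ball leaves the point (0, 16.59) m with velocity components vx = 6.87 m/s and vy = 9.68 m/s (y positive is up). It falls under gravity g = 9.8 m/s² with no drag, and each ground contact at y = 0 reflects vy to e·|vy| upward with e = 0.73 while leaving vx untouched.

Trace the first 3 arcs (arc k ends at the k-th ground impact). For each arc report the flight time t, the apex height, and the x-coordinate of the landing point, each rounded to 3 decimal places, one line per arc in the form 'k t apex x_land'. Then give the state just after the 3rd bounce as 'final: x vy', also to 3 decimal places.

Arc 1: start y=16.590, vy=9.680 → t=3.076, apex=21.371, x_land=21.133, impact vy=-20.466
  bounce: vy ← 0.73·20.466 = 14.940
Arc 2: start y=0.000, vy=14.940 → t=3.049, apex=11.388, x_land=42.080, impact vy=-14.940
  bounce: vy ← 0.73·14.940 = 10.906
Arc 3: start y=0.000, vy=10.906 → t=2.226, apex=6.069, x_land=57.371, impact vy=-10.906
  bounce: vy ← 0.73·10.906 = 7.962

1 3.076 21.371 21.133
2 3.049 11.388 42.080
3 2.226 6.069 57.371
final: 57.371 7.962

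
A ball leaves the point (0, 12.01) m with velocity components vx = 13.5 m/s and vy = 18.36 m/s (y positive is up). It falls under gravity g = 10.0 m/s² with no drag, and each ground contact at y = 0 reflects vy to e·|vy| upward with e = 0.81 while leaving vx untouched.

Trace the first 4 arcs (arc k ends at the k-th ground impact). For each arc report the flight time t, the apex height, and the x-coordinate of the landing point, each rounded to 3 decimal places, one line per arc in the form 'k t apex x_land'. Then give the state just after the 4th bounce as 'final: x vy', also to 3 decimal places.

1 4.239 28.864 57.222
2 3.892 18.938 109.769
3 3.153 12.425 152.332
4 2.554 8.152 186.808
final: 186.808 10.343

Arc 1: start y=12.010, vy=18.360 → t=4.239, apex=28.864, x_land=57.222, impact vy=-24.027
  bounce: vy ← 0.81·24.027 = 19.462
Arc 2: start y=0.000, vy=19.462 → t=3.892, apex=18.938, x_land=109.769, impact vy=-19.462
  bounce: vy ← 0.81·19.462 = 15.764
Arc 3: start y=0.000, vy=15.764 → t=3.153, apex=12.425, x_land=152.332, impact vy=-15.764
  bounce: vy ← 0.81·15.764 = 12.769
Arc 4: start y=0.000, vy=12.769 → t=2.554, apex=8.152, x_land=186.808, impact vy=-12.769
  bounce: vy ← 0.81·12.769 = 10.343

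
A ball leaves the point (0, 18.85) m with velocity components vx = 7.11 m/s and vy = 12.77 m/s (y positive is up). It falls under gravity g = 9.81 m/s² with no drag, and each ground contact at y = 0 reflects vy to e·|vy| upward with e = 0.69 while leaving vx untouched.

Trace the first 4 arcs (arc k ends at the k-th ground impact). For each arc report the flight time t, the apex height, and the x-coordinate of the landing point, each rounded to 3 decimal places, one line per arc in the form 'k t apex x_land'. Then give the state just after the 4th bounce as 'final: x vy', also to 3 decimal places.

1 3.655 27.162 25.987
2 3.247 12.932 49.076
3 2.241 6.157 65.007
4 1.546 2.931 76.000
final: 76.000 5.233

Arc 1: start y=18.850, vy=12.770 → t=3.655, apex=27.162, x_land=25.987, impact vy=-23.085
  bounce: vy ← 0.69·23.085 = 15.929
Arc 2: start y=0.000, vy=15.929 → t=3.247, apex=12.932, x_land=49.076, impact vy=-15.929
  bounce: vy ← 0.69·15.929 = 10.991
Arc 3: start y=0.000, vy=10.991 → t=2.241, apex=6.157, x_land=65.007, impact vy=-10.991
  bounce: vy ← 0.69·10.991 = 7.584
Arc 4: start y=0.000, vy=7.584 → t=1.546, apex=2.931, x_land=76.000, impact vy=-7.584
  bounce: vy ← 0.69·7.584 = 5.233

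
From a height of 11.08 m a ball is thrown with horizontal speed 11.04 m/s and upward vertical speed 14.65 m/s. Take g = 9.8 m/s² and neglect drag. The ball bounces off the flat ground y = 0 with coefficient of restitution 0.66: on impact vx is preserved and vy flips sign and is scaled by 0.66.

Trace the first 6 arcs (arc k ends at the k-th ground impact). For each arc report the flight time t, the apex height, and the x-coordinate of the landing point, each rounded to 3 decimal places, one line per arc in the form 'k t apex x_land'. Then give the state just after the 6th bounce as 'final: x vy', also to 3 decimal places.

Arc 1: start y=11.080, vy=14.650 → t=3.615, apex=22.030, x_land=39.912, impact vy=-20.780
  bounce: vy ← 0.66·20.780 = 13.715
Arc 2: start y=0.000, vy=13.715 → t=2.799, apex=9.596, x_land=70.812, impact vy=-13.715
  bounce: vy ← 0.66·13.715 = 9.052
Arc 3: start y=0.000, vy=9.052 → t=1.847, apex=4.180, x_land=91.206, impact vy=-9.052
  bounce: vy ← 0.66·9.052 = 5.974
Arc 4: start y=0.000, vy=5.974 → t=1.219, apex=1.821, x_land=104.666, impact vy=-5.974
  bounce: vy ← 0.66·5.974 = 3.943
Arc 5: start y=0.000, vy=3.943 → t=0.805, apex=0.793, x_land=113.549, impact vy=-3.943
  bounce: vy ← 0.66·3.943 = 2.602
Arc 6: start y=0.000, vy=2.602 → t=0.531, apex=0.346, x_land=119.412, impact vy=-2.602
  bounce: vy ← 0.66·2.602 = 1.718

1 3.615 22.030 39.912
2 2.799 9.596 70.812
3 1.847 4.180 91.206
4 1.219 1.821 104.666
5 0.805 0.793 113.549
6 0.531 0.346 119.412
final: 119.412 1.718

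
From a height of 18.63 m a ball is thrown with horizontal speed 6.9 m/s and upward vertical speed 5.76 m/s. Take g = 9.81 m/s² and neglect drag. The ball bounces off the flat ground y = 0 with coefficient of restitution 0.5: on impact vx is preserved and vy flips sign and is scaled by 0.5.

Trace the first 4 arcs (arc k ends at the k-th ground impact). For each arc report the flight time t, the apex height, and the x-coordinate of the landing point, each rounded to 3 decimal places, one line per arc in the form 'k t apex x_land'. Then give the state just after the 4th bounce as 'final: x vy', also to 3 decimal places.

1 2.623 20.321 18.096
2 2.035 5.080 32.140
3 1.018 1.270 39.162
4 0.509 0.318 42.673
final: 42.673 1.248

Arc 1: start y=18.630, vy=5.760 → t=2.623, apex=20.321, x_land=18.096, impact vy=-19.967
  bounce: vy ← 0.5·19.967 = 9.984
Arc 2: start y=0.000, vy=9.984 → t=2.035, apex=5.080, x_land=32.140, impact vy=-9.984
  bounce: vy ← 0.5·9.984 = 4.992
Arc 3: start y=0.000, vy=4.992 → t=1.018, apex=1.270, x_land=39.162, impact vy=-4.992
  bounce: vy ← 0.5·4.992 = 2.496
Arc 4: start y=0.000, vy=2.496 → t=0.509, apex=0.318, x_land=42.673, impact vy=-2.496
  bounce: vy ← 0.5·2.496 = 1.248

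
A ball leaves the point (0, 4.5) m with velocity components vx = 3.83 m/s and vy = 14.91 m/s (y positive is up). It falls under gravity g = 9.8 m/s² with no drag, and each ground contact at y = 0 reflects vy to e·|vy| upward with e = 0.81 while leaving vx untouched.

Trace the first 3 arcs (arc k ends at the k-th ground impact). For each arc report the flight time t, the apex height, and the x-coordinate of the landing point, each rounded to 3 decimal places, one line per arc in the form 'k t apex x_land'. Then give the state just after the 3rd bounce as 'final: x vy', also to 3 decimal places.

1 3.320 15.842 12.714
2 2.913 10.394 23.870
3 2.359 6.820 32.907
final: 32.907 9.365

Arc 1: start y=4.500, vy=14.910 → t=3.320, apex=15.842, x_land=12.714, impact vy=-17.621
  bounce: vy ← 0.81·17.621 = 14.273
Arc 2: start y=0.000, vy=14.273 → t=2.913, apex=10.394, x_land=23.870, impact vy=-14.273
  bounce: vy ← 0.81·14.273 = 11.561
Arc 3: start y=0.000, vy=11.561 → t=2.359, apex=6.820, x_land=32.907, impact vy=-11.561
  bounce: vy ← 0.81·11.561 = 9.365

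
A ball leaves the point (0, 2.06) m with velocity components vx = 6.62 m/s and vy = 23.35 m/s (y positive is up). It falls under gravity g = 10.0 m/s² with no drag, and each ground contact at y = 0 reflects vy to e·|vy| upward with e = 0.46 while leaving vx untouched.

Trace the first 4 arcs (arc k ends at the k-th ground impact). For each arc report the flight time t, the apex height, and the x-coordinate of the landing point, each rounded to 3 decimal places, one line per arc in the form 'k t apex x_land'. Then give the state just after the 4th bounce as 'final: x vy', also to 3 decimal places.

Arc 1: start y=2.060, vy=23.350 → t=4.757, apex=29.321, x_land=31.489, impact vy=-24.216
  bounce: vy ← 0.46·24.216 = 11.139
Arc 2: start y=0.000, vy=11.139 → t=2.228, apex=6.204, x_land=46.237, impact vy=-11.139
  bounce: vy ← 0.46·11.139 = 5.124
Arc 3: start y=0.000, vy=5.124 → t=1.025, apex=1.313, x_land=53.022, impact vy=-5.124
  bounce: vy ← 0.46·5.124 = 2.357
Arc 4: start y=0.000, vy=2.357 → t=0.471, apex=0.278, x_land=56.143, impact vy=-2.357
  bounce: vy ← 0.46·2.357 = 1.084

1 4.757 29.321 31.489
2 2.228 6.204 46.237
3 1.025 1.313 53.022
4 0.471 0.278 56.143
final: 56.143 1.084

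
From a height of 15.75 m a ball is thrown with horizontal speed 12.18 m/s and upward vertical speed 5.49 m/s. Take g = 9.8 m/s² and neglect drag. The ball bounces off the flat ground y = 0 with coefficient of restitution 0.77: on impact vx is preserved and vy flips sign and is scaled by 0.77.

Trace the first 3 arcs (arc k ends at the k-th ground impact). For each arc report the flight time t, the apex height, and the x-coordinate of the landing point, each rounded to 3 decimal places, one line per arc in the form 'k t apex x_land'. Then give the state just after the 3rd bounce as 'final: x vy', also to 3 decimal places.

1 2.439 17.288 29.701
2 2.893 10.250 64.933
3 2.227 6.077 92.062
final: 92.062 8.404

Arc 1: start y=15.750, vy=5.490 → t=2.439, apex=17.288, x_land=29.701, impact vy=-18.408
  bounce: vy ← 0.77·18.408 = 14.174
Arc 2: start y=0.000, vy=14.174 → t=2.893, apex=10.250, x_land=64.933, impact vy=-14.174
  bounce: vy ← 0.77·14.174 = 10.914
Arc 3: start y=0.000, vy=10.914 → t=2.227, apex=6.077, x_land=92.062, impact vy=-10.914
  bounce: vy ← 0.77·10.914 = 8.404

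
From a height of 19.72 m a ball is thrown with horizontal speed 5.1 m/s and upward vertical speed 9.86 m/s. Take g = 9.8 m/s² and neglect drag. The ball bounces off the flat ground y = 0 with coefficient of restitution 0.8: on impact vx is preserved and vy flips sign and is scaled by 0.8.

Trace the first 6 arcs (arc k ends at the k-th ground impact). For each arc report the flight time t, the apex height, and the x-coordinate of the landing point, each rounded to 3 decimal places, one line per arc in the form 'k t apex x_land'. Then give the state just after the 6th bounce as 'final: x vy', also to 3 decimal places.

Arc 1: start y=19.720, vy=9.860 → t=3.250, apex=24.680, x_land=16.577, impact vy=-21.994
  bounce: vy ← 0.8·21.994 = 17.595
Arc 2: start y=0.000, vy=17.595 → t=3.591, apex=15.795, x_land=34.890, impact vy=-17.595
  bounce: vy ← 0.8·17.595 = 14.076
Arc 3: start y=0.000, vy=14.076 → t=2.873, apex=10.109, x_land=49.541, impact vy=-14.076
  bounce: vy ← 0.8·14.076 = 11.261
Arc 4: start y=0.000, vy=11.261 → t=2.298, apex=6.470, x_land=61.261, impact vy=-11.261
  bounce: vy ← 0.8·11.261 = 9.009
Arc 5: start y=0.000, vy=9.009 → t=1.839, apex=4.141, x_land=70.638, impact vy=-9.009
  bounce: vy ← 0.8·9.009 = 7.207
Arc 6: start y=0.000, vy=7.207 → t=1.471, apex=2.650, x_land=78.139, impact vy=-7.207
  bounce: vy ← 0.8·7.207 = 5.766

1 3.250 24.680 16.577
2 3.591 15.795 34.890
3 2.873 10.109 49.541
4 2.298 6.470 61.261
5 1.839 4.141 70.638
6 1.471 2.650 78.139
final: 78.139 5.766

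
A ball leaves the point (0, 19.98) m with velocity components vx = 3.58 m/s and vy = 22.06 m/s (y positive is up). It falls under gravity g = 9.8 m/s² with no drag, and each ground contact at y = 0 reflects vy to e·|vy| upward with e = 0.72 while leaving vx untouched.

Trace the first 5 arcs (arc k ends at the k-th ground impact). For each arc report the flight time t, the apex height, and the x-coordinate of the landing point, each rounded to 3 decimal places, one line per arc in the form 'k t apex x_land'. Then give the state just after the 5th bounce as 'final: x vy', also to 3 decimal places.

1 5.275 44.809 18.885
2 4.355 23.229 34.474
3 3.135 12.042 45.698
4 2.257 6.242 53.780
5 1.625 3.236 59.599
final: 59.599 5.734

Arc 1: start y=19.980, vy=22.060 → t=5.275, apex=44.809, x_land=18.885, impact vy=-29.635
  bounce: vy ← 0.72·29.635 = 21.337
Arc 2: start y=0.000, vy=21.337 → t=4.355, apex=23.229, x_land=34.474, impact vy=-21.337
  bounce: vy ← 0.72·21.337 = 15.363
Arc 3: start y=0.000, vy=15.363 → t=3.135, apex=12.042, x_land=45.698, impact vy=-15.363
  bounce: vy ← 0.72·15.363 = 11.061
Arc 4: start y=0.000, vy=11.061 → t=2.257, apex=6.242, x_land=53.780, impact vy=-11.061
  bounce: vy ← 0.72·11.061 = 7.964
Arc 5: start y=0.000, vy=7.964 → t=1.625, apex=3.236, x_land=59.599, impact vy=-7.964
  bounce: vy ← 0.72·7.964 = 5.734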